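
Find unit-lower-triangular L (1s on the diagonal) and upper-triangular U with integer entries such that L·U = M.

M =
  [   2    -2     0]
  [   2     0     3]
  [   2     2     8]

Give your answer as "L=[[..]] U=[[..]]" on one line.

L=[[1,0,0],[1,1,0],[1,2,1]] U=[[2,-2,0],[0,2,3],[0,0,2]]

  R1 -= 1·R0 → [0,2,3]
  R2 -= 1·R0 → [0,4,8]
  R2 -= 2·R1 → [0,0,2]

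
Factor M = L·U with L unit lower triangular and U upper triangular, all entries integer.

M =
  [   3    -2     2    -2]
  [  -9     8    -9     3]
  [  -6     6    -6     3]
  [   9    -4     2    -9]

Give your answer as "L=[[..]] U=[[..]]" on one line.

  r1 -= -3·r0 → [0,2,-3,-3]
  r2 -= -2·r0 → [0,2,-2,-1]
  r3 -= 3·r0 → [0,2,-4,-3]
  r2 -= 1·r1 → [0,0,1,2]
  r3 -= 1·r1 → [0,0,-1,0]
  r3 -= -1·r2 → [0,0,0,2]

L=[[1,0,0,0],[-3,1,0,0],[-2,1,1,0],[3,1,-1,1]] U=[[3,-2,2,-2],[0,2,-3,-3],[0,0,1,2],[0,0,0,2]]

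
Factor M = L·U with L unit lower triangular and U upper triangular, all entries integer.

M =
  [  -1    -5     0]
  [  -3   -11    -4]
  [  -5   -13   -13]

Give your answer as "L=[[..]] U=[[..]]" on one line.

  row1 -= 3·row0 → [0,4,-4]
  row2 -= 5·row0 → [0,12,-13]
  row2 -= 3·row1 → [0,0,-1]

L=[[1,0,0],[3,1,0],[5,3,1]] U=[[-1,-5,0],[0,4,-4],[0,0,-1]]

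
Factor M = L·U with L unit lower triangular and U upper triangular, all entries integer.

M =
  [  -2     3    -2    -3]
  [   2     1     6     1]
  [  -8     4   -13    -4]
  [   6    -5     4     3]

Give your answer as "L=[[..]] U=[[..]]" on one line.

L=[[1,0,0,0],[-1,1,0,0],[4,-2,1,0],[-3,1,-2,1]] U=[[-2,3,-2,-3],[0,4,4,-2],[0,0,3,4],[0,0,0,4]]

  r1 -= -1·r0 → [0,4,4,-2]
  r2 -= 4·r0 → [0,-8,-5,8]
  r3 -= -3·r0 → [0,4,-2,-6]
  r2 -= -2·r1 → [0,0,3,4]
  r3 -= 1·r1 → [0,0,-6,-4]
  r3 -= -2·r2 → [0,0,0,4]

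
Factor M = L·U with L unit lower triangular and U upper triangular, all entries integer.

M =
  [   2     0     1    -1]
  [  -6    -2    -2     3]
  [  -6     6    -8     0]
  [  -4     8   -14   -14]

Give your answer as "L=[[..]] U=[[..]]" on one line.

L=[[1,0,0,0],[-3,1,0,0],[-3,-3,1,0],[-2,-4,4,1]] U=[[2,0,1,-1],[0,-2,1,0],[0,0,-2,-3],[0,0,0,-4]]

  r1 -= -3·r0 → [0,-2,1,0]
  r2 -= -3·r0 → [0,6,-5,-3]
  r3 -= -2·r0 → [0,8,-12,-16]
  r2 -= -3·r1 → [0,0,-2,-3]
  r3 -= -4·r1 → [0,0,-8,-16]
  r3 -= 4·r2 → [0,0,0,-4]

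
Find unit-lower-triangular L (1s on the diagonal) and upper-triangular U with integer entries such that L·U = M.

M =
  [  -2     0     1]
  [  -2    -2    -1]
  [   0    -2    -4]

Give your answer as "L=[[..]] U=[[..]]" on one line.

  R1 -= 1·R0 → [0,-2,-2]
  R2 -= 0·R0 → [0,-2,-4]
  R2 -= 1·R1 → [0,0,-2]

L=[[1,0,0],[1,1,0],[0,1,1]] U=[[-2,0,1],[0,-2,-2],[0,0,-2]]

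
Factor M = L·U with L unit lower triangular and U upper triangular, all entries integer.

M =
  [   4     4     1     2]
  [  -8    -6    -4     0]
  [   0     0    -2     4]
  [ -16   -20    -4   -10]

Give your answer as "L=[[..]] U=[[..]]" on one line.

  row1 -= -2·row0 → [0,2,-2,4]
  row2 -= 0·row0 → [0,0,-2,4]
  row3 -= -4·row0 → [0,-4,0,-2]
  row2 -= 0·row1 → [0,0,-2,4]
  row3 -= -2·row1 → [0,0,-4,6]
  row3 -= 2·row2 → [0,0,0,-2]

L=[[1,0,0,0],[-2,1,0,0],[0,0,1,0],[-4,-2,2,1]] U=[[4,4,1,2],[0,2,-2,4],[0,0,-2,4],[0,0,0,-2]]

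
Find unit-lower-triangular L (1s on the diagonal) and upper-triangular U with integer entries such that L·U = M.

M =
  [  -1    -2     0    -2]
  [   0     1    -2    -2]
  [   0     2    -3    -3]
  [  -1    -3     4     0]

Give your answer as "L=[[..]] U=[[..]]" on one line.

L=[[1,0,0,0],[0,1,0,0],[0,2,1,0],[1,-1,2,1]] U=[[-1,-2,0,-2],[0,1,-2,-2],[0,0,1,1],[0,0,0,-2]]

  row1 -= 0·row0 → [0,1,-2,-2]
  row2 -= 0·row0 → [0,2,-3,-3]
  row3 -= 1·row0 → [0,-1,4,2]
  row2 -= 2·row1 → [0,0,1,1]
  row3 -= -1·row1 → [0,0,2,0]
  row3 -= 2·row2 → [0,0,0,-2]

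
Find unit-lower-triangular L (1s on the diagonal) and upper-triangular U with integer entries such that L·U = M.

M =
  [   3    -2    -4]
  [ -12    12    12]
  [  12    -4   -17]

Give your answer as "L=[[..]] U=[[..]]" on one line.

  r1 -= -4·r0 → [0,4,-4]
  r2 -= 4·r0 → [0,4,-1]
  r2 -= 1·r1 → [0,0,3]

L=[[1,0,0],[-4,1,0],[4,1,1]] U=[[3,-2,-4],[0,4,-4],[0,0,3]]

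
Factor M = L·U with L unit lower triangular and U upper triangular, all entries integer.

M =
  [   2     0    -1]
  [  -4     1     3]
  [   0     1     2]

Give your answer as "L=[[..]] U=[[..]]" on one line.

L=[[1,0,0],[-2,1,0],[0,1,1]] U=[[2,0,-1],[0,1,1],[0,0,1]]

  R1 -= -2·R0 → [0,1,1]
  R2 -= 0·R0 → [0,1,2]
  R2 -= 1·R1 → [0,0,1]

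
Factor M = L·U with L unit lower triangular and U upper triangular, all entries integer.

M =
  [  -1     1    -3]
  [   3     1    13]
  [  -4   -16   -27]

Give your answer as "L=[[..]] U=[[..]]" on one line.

  row1 -= -3·row0 → [0,4,4]
  row2 -= 4·row0 → [0,-20,-15]
  row2 -= -5·row1 → [0,0,5]

L=[[1,0,0],[-3,1,0],[4,-5,1]] U=[[-1,1,-3],[0,4,4],[0,0,5]]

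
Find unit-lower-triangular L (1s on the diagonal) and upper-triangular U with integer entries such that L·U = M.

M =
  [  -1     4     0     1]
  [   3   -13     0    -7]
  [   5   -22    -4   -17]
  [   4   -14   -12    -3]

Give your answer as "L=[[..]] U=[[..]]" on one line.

  r1 -= -3·r0 → [0,-1,0,-4]
  r2 -= -5·r0 → [0,-2,-4,-12]
  r3 -= -4·r0 → [0,2,-12,1]
  r2 -= 2·r1 → [0,0,-4,-4]
  r3 -= -2·r1 → [0,0,-12,-7]
  r3 -= 3·r2 → [0,0,0,5]

L=[[1,0,0,0],[-3,1,0,0],[-5,2,1,0],[-4,-2,3,1]] U=[[-1,4,0,1],[0,-1,0,-4],[0,0,-4,-4],[0,0,0,5]]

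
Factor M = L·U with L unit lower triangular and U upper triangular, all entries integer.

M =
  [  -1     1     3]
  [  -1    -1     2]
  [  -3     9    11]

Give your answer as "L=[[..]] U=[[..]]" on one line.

  R1 -= 1·R0 → [0,-2,-1]
  R2 -= 3·R0 → [0,6,2]
  R2 -= -3·R1 → [0,0,-1]

L=[[1,0,0],[1,1,0],[3,-3,1]] U=[[-1,1,3],[0,-2,-1],[0,0,-1]]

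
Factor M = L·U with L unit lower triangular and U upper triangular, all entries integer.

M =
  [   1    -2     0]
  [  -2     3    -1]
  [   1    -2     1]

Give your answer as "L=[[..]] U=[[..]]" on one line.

L=[[1,0,0],[-2,1,0],[1,0,1]] U=[[1,-2,0],[0,-1,-1],[0,0,1]]

  R1 -= -2·R0 → [0,-1,-1]
  R2 -= 1·R0 → [0,0,1]
  R2 -= 0·R1 → [0,0,1]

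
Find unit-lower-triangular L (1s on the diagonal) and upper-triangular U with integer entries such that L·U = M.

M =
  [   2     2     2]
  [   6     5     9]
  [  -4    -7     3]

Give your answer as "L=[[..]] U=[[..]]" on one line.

  R1 -= 3·R0 → [0,-1,3]
  R2 -= -2·R0 → [0,-3,7]
  R2 -= 3·R1 → [0,0,-2]

L=[[1,0,0],[3,1,0],[-2,3,1]] U=[[2,2,2],[0,-1,3],[0,0,-2]]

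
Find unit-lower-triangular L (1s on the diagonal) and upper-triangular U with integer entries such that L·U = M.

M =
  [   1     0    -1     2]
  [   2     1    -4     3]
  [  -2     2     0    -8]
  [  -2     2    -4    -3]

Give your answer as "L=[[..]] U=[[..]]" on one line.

L=[[1,0,0,0],[2,1,0,0],[-2,2,1,0],[-2,2,-1,1]] U=[[1,0,-1,2],[0,1,-2,-1],[0,0,2,-2],[0,0,0,1]]

  r1 -= 2·r0 → [0,1,-2,-1]
  r2 -= -2·r0 → [0,2,-2,-4]
  r3 -= -2·r0 → [0,2,-6,1]
  r2 -= 2·r1 → [0,0,2,-2]
  r3 -= 2·r1 → [0,0,-2,3]
  r3 -= -1·r2 → [0,0,0,1]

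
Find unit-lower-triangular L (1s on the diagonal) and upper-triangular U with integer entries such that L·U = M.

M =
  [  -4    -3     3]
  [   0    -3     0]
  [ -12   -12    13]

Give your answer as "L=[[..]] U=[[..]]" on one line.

L=[[1,0,0],[0,1,0],[3,1,1]] U=[[-4,-3,3],[0,-3,0],[0,0,4]]

  r1 -= 0·r0 → [0,-3,0]
  r2 -= 3·r0 → [0,-3,4]
  r2 -= 1·r1 → [0,0,4]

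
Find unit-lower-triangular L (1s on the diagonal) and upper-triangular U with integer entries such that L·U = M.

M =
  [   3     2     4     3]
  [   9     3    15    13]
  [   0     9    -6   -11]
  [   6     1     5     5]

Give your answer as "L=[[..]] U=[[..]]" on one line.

  r1 -= 3·r0 → [0,-3,3,4]
  r2 -= 0·r0 → [0,9,-6,-11]
  r3 -= 2·r0 → [0,-3,-3,-1]
  r2 -= -3·r1 → [0,0,3,1]
  r3 -= 1·r1 → [0,0,-6,-5]
  r3 -= -2·r2 → [0,0,0,-3]

L=[[1,0,0,0],[3,1,0,0],[0,-3,1,0],[2,1,-2,1]] U=[[3,2,4,3],[0,-3,3,4],[0,0,3,1],[0,0,0,-3]]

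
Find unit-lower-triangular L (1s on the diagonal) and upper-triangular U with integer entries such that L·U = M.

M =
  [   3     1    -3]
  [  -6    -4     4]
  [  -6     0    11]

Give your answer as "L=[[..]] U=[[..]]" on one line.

  R1 -= -2·R0 → [0,-2,-2]
  R2 -= -2·R0 → [0,2,5]
  R2 -= -1·R1 → [0,0,3]

L=[[1,0,0],[-2,1,0],[-2,-1,1]] U=[[3,1,-3],[0,-2,-2],[0,0,3]]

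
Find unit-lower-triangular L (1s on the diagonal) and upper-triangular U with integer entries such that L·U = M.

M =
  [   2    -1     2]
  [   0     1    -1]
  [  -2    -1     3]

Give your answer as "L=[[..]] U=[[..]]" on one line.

  R1 -= 0·R0 → [0,1,-1]
  R2 -= -1·R0 → [0,-2,5]
  R2 -= -2·R1 → [0,0,3]

L=[[1,0,0],[0,1,0],[-1,-2,1]] U=[[2,-1,2],[0,1,-1],[0,0,3]]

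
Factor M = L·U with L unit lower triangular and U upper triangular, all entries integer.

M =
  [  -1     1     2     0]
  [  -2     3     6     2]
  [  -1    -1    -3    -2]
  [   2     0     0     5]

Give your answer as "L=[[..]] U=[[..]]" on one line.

  row1 -= 2·row0 → [0,1,2,2]
  row2 -= 1·row0 → [0,-2,-5,-2]
  row3 -= -2·row0 → [0,2,4,5]
  row2 -= -2·row1 → [0,0,-1,2]
  row3 -= 2·row1 → [0,0,0,1]
  row3 -= 0·row2 → [0,0,0,1]

L=[[1,0,0,0],[2,1,0,0],[1,-2,1,0],[-2,2,0,1]] U=[[-1,1,2,0],[0,1,2,2],[0,0,-1,2],[0,0,0,1]]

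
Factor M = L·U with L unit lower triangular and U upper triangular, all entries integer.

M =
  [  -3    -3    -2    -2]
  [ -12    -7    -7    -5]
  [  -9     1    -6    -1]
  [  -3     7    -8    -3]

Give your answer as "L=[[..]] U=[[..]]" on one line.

L=[[1,0,0,0],[4,1,0,0],[3,2,1,0],[1,2,4,1]] U=[[-3,-3,-2,-2],[0,5,1,3],[0,0,-2,-1],[0,0,0,-3]]

  R1 -= 4·R0 → [0,5,1,3]
  R2 -= 3·R0 → [0,10,0,5]
  R3 -= 1·R0 → [0,10,-6,-1]
  R2 -= 2·R1 → [0,0,-2,-1]
  R3 -= 2·R1 → [0,0,-8,-7]
  R3 -= 4·R2 → [0,0,0,-3]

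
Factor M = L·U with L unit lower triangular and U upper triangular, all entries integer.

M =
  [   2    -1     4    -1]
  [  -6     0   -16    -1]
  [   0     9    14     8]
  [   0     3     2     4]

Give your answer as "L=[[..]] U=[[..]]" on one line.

  row1 -= -3·row0 → [0,-3,-4,-4]
  row2 -= 0·row0 → [0,9,14,8]
  row3 -= 0·row0 → [0,3,2,4]
  row2 -= -3·row1 → [0,0,2,-4]
  row3 -= -1·row1 → [0,0,-2,0]
  row3 -= -1·row2 → [0,0,0,-4]

L=[[1,0,0,0],[-3,1,0,0],[0,-3,1,0],[0,-1,-1,1]] U=[[2,-1,4,-1],[0,-3,-4,-4],[0,0,2,-4],[0,0,0,-4]]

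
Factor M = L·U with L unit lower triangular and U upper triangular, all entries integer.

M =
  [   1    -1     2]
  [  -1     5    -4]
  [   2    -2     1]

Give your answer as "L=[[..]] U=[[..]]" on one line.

L=[[1,0,0],[-1,1,0],[2,0,1]] U=[[1,-1,2],[0,4,-2],[0,0,-3]]

  r1 -= -1·r0 → [0,4,-2]
  r2 -= 2·r0 → [0,0,-3]
  r2 -= 0·r1 → [0,0,-3]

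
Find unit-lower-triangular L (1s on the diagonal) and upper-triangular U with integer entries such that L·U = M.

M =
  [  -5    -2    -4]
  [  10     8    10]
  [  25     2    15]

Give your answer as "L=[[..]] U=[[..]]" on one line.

L=[[1,0,0],[-2,1,0],[-5,-2,1]] U=[[-5,-2,-4],[0,4,2],[0,0,-1]]

  row1 -= -2·row0 → [0,4,2]
  row2 -= -5·row0 → [0,-8,-5]
  row2 -= -2·row1 → [0,0,-1]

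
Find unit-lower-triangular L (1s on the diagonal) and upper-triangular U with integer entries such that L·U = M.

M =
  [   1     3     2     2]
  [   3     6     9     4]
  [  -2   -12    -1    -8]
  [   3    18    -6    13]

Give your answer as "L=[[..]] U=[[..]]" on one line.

  r1 -= 3·r0 → [0,-3,3,-2]
  r2 -= -2·r0 → [0,-6,3,-4]
  r3 -= 3·r0 → [0,9,-12,7]
  r2 -= 2·r1 → [0,0,-3,0]
  r3 -= -3·r1 → [0,0,-3,1]
  r3 -= 1·r2 → [0,0,0,1]

L=[[1,0,0,0],[3,1,0,0],[-2,2,1,0],[3,-3,1,1]] U=[[1,3,2,2],[0,-3,3,-2],[0,0,-3,0],[0,0,0,1]]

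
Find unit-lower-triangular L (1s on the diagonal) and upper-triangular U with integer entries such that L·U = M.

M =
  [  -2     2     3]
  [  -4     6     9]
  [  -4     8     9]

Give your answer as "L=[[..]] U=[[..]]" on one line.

  row1 -= 2·row0 → [0,2,3]
  row2 -= 2·row0 → [0,4,3]
  row2 -= 2·row1 → [0,0,-3]

L=[[1,0,0],[2,1,0],[2,2,1]] U=[[-2,2,3],[0,2,3],[0,0,-3]]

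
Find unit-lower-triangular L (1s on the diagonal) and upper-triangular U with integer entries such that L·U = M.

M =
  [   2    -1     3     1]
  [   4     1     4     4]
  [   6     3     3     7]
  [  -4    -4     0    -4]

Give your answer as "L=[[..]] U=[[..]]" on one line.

  r1 -= 2·r0 → [0,3,-2,2]
  r2 -= 3·r0 → [0,6,-6,4]
  r3 -= -2·r0 → [0,-6,6,-2]
  r2 -= 2·r1 → [0,0,-2,0]
  r3 -= -2·r1 → [0,0,2,2]
  r3 -= -1·r2 → [0,0,0,2]

L=[[1,0,0,0],[2,1,0,0],[3,2,1,0],[-2,-2,-1,1]] U=[[2,-1,3,1],[0,3,-2,2],[0,0,-2,0],[0,0,0,2]]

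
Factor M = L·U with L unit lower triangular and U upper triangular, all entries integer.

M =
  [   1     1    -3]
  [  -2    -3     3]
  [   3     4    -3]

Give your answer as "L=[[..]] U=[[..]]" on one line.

L=[[1,0,0],[-2,1,0],[3,-1,1]] U=[[1,1,-3],[0,-1,-3],[0,0,3]]

  row1 -= -2·row0 → [0,-1,-3]
  row2 -= 3·row0 → [0,1,6]
  row2 -= -1·row1 → [0,0,3]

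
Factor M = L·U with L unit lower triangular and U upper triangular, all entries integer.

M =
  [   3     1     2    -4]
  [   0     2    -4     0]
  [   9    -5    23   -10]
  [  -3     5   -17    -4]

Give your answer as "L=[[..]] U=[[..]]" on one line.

  r1 -= 0·r0 → [0,2,-4,0]
  r2 -= 3·r0 → [0,-8,17,2]
  r3 -= -1·r0 → [0,6,-15,-8]
  r2 -= -4·r1 → [0,0,1,2]
  r3 -= 3·r1 → [0,0,-3,-8]
  r3 -= -3·r2 → [0,0,0,-2]

L=[[1,0,0,0],[0,1,0,0],[3,-4,1,0],[-1,3,-3,1]] U=[[3,1,2,-4],[0,2,-4,0],[0,0,1,2],[0,0,0,-2]]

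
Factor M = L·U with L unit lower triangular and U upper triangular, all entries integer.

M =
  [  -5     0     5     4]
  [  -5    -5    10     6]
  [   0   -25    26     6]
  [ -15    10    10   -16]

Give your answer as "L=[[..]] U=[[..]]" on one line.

L=[[1,0,0,0],[1,1,0,0],[0,5,1,0],[3,-2,5,1]] U=[[-5,0,5,4],[0,-5,5,2],[0,0,1,-4],[0,0,0,-4]]

  row1 -= 1·row0 → [0,-5,5,2]
  row2 -= 0·row0 → [0,-25,26,6]
  row3 -= 3·row0 → [0,10,-5,-28]
  row2 -= 5·row1 → [0,0,1,-4]
  row3 -= -2·row1 → [0,0,5,-24]
  row3 -= 5·row2 → [0,0,0,-4]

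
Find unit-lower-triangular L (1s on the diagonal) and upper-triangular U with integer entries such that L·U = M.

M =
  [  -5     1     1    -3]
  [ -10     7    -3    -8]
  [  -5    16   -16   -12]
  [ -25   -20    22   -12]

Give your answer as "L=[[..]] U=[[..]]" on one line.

  r1 -= 2·r0 → [0,5,-5,-2]
  r2 -= 1·r0 → [0,15,-17,-9]
  r3 -= 5·r0 → [0,-25,17,3]
  r2 -= 3·r1 → [0,0,-2,-3]
  r3 -= -5·r1 → [0,0,-8,-7]
  r3 -= 4·r2 → [0,0,0,5]

L=[[1,0,0,0],[2,1,0,0],[1,3,1,0],[5,-5,4,1]] U=[[-5,1,1,-3],[0,5,-5,-2],[0,0,-2,-3],[0,0,0,5]]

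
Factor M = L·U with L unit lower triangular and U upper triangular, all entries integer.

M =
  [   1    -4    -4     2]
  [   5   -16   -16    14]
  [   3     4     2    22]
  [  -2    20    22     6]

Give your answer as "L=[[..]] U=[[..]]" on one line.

  R1 -= 5·R0 → [0,4,4,4]
  R2 -= 3·R0 → [0,16,14,16]
  R3 -= -2·R0 → [0,12,14,10]
  R2 -= 4·R1 → [0,0,-2,0]
  R3 -= 3·R1 → [0,0,2,-2]
  R3 -= -1·R2 → [0,0,0,-2]

L=[[1,0,0,0],[5,1,0,0],[3,4,1,0],[-2,3,-1,1]] U=[[1,-4,-4,2],[0,4,4,4],[0,0,-2,0],[0,0,0,-2]]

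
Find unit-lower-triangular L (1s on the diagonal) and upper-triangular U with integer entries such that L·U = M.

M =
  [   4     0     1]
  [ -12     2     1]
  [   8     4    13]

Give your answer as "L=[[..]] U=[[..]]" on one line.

L=[[1,0,0],[-3,1,0],[2,2,1]] U=[[4,0,1],[0,2,4],[0,0,3]]

  row1 -= -3·row0 → [0,2,4]
  row2 -= 2·row0 → [0,4,11]
  row2 -= 2·row1 → [0,0,3]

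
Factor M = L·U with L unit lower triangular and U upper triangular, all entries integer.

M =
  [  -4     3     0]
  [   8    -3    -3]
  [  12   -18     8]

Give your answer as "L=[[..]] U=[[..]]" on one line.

L=[[1,0,0],[-2,1,0],[-3,-3,1]] U=[[-4,3,0],[0,3,-3],[0,0,-1]]

  row1 -= -2·row0 → [0,3,-3]
  row2 -= -3·row0 → [0,-9,8]
  row2 -= -3·row1 → [0,0,-1]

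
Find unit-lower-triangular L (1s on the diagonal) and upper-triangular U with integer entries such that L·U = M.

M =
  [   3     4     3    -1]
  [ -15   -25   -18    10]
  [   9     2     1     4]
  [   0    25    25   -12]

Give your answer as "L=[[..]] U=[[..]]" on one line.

L=[[1,0,0,0],[-5,1,0,0],[3,2,1,0],[0,-5,-5,1]] U=[[3,4,3,-1],[0,-5,-3,5],[0,0,-2,-3],[0,0,0,-2]]

  r1 -= -5·r0 → [0,-5,-3,5]
  r2 -= 3·r0 → [0,-10,-8,7]
  r3 -= 0·r0 → [0,25,25,-12]
  r2 -= 2·r1 → [0,0,-2,-3]
  r3 -= -5·r1 → [0,0,10,13]
  r3 -= -5·r2 → [0,0,0,-2]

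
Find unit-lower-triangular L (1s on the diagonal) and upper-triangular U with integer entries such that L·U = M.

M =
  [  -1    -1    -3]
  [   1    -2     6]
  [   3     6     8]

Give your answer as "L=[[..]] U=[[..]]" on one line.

  row1 -= -1·row0 → [0,-3,3]
  row2 -= -3·row0 → [0,3,-1]
  row2 -= -1·row1 → [0,0,2]

L=[[1,0,0],[-1,1,0],[-3,-1,1]] U=[[-1,-1,-3],[0,-3,3],[0,0,2]]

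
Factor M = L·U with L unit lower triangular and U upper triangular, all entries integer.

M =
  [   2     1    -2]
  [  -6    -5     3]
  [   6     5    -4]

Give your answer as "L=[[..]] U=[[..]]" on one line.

L=[[1,0,0],[-3,1,0],[3,-1,1]] U=[[2,1,-2],[0,-2,-3],[0,0,-1]]

  R1 -= -3·R0 → [0,-2,-3]
  R2 -= 3·R0 → [0,2,2]
  R2 -= -1·R1 → [0,0,-1]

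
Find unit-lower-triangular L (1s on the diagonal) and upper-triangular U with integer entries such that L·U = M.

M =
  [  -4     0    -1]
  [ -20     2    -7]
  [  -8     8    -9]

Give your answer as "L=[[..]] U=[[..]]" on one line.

  R1 -= 5·R0 → [0,2,-2]
  R2 -= 2·R0 → [0,8,-7]
  R2 -= 4·R1 → [0,0,1]

L=[[1,0,0],[5,1,0],[2,4,1]] U=[[-4,0,-1],[0,2,-2],[0,0,1]]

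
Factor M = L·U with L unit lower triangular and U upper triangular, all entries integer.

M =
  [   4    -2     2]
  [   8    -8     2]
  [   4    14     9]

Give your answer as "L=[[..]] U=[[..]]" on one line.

L=[[1,0,0],[2,1,0],[1,-4,1]] U=[[4,-2,2],[0,-4,-2],[0,0,-1]]

  row1 -= 2·row0 → [0,-4,-2]
  row2 -= 1·row0 → [0,16,7]
  row2 -= -4·row1 → [0,0,-1]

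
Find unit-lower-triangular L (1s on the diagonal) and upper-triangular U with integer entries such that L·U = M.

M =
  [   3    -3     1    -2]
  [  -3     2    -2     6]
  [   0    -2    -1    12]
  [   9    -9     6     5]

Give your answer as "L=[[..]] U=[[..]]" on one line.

L=[[1,0,0,0],[-1,1,0,0],[0,2,1,0],[3,0,3,1]] U=[[3,-3,1,-2],[0,-1,-1,4],[0,0,1,4],[0,0,0,-1]]

  r1 -= -1·r0 → [0,-1,-1,4]
  r2 -= 0·r0 → [0,-2,-1,12]
  r3 -= 3·r0 → [0,0,3,11]
  r2 -= 2·r1 → [0,0,1,4]
  r3 -= 0·r1 → [0,0,3,11]
  r3 -= 3·r2 → [0,0,0,-1]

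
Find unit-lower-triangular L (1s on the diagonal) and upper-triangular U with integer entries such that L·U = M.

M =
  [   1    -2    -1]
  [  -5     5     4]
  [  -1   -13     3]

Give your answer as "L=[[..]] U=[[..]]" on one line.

  row1 -= -5·row0 → [0,-5,-1]
  row2 -= -1·row0 → [0,-15,2]
  row2 -= 3·row1 → [0,0,5]

L=[[1,0,0],[-5,1,0],[-1,3,1]] U=[[1,-2,-1],[0,-5,-1],[0,0,5]]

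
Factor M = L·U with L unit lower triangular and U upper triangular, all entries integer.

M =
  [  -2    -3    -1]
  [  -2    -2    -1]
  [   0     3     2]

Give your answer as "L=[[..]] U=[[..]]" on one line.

L=[[1,0,0],[1,1,0],[0,3,1]] U=[[-2,-3,-1],[0,1,0],[0,0,2]]

  row1 -= 1·row0 → [0,1,0]
  row2 -= 0·row0 → [0,3,2]
  row2 -= 3·row1 → [0,0,2]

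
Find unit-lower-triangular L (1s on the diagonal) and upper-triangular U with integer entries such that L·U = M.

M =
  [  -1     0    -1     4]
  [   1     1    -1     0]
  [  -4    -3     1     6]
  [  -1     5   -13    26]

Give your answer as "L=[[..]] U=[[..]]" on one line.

  r1 -= -1·r0 → [0,1,-2,4]
  r2 -= 4·r0 → [0,-3,5,-10]
  r3 -= 1·r0 → [0,5,-12,22]
  r2 -= -3·r1 → [0,0,-1,2]
  r3 -= 5·r1 → [0,0,-2,2]
  r3 -= 2·r2 → [0,0,0,-2]

L=[[1,0,0,0],[-1,1,0,0],[4,-3,1,0],[1,5,2,1]] U=[[-1,0,-1,4],[0,1,-2,4],[0,0,-1,2],[0,0,0,-2]]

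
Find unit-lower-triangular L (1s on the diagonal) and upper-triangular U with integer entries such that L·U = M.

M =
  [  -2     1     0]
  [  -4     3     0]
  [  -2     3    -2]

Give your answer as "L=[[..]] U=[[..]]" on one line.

  row1 -= 2·row0 → [0,1,0]
  row2 -= 1·row0 → [0,2,-2]
  row2 -= 2·row1 → [0,0,-2]

L=[[1,0,0],[2,1,0],[1,2,1]] U=[[-2,1,0],[0,1,0],[0,0,-2]]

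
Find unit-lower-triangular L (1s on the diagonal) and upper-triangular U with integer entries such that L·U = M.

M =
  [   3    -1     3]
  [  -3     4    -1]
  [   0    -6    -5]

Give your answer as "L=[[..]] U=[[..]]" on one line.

L=[[1,0,0],[-1,1,0],[0,-2,1]] U=[[3,-1,3],[0,3,2],[0,0,-1]]

  r1 -= -1·r0 → [0,3,2]
  r2 -= 0·r0 → [0,-6,-5]
  r2 -= -2·r1 → [0,0,-1]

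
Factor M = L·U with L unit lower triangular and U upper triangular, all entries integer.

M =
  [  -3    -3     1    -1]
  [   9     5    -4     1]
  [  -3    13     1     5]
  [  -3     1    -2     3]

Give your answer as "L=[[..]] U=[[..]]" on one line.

L=[[1,0,0,0],[-3,1,0,0],[1,-4,1,0],[1,-1,1,1]] U=[[-3,-3,1,-1],[0,-4,-1,-2],[0,0,-4,-2],[0,0,0,4]]

  r1 -= -3·r0 → [0,-4,-1,-2]
  r2 -= 1·r0 → [0,16,0,6]
  r3 -= 1·r0 → [0,4,-3,4]
  r2 -= -4·r1 → [0,0,-4,-2]
  r3 -= -1·r1 → [0,0,-4,2]
  r3 -= 1·r2 → [0,0,0,4]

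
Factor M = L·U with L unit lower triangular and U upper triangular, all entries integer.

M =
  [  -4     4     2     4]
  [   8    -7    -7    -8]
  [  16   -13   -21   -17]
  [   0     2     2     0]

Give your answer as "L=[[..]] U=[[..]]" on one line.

  row1 -= -2·row0 → [0,1,-3,0]
  row2 -= -4·row0 → [0,3,-13,-1]
  row3 -= 0·row0 → [0,2,2,0]
  row2 -= 3·row1 → [0,0,-4,-1]
  row3 -= 2·row1 → [0,0,8,0]
  row3 -= -2·row2 → [0,0,0,-2]

L=[[1,0,0,0],[-2,1,0,0],[-4,3,1,0],[0,2,-2,1]] U=[[-4,4,2,4],[0,1,-3,0],[0,0,-4,-1],[0,0,0,-2]]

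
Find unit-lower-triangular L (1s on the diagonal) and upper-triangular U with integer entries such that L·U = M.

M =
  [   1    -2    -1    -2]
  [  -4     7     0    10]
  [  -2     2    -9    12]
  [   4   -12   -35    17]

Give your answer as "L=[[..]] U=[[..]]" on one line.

  R1 -= -4·R0 → [0,-1,-4,2]
  R2 -= -2·R0 → [0,-2,-11,8]
  R3 -= 4·R0 → [0,-4,-31,25]
  R2 -= 2·R1 → [0,0,-3,4]
  R3 -= 4·R1 → [0,0,-15,17]
  R3 -= 5·R2 → [0,0,0,-3]

L=[[1,0,0,0],[-4,1,0,0],[-2,2,1,0],[4,4,5,1]] U=[[1,-2,-1,-2],[0,-1,-4,2],[0,0,-3,4],[0,0,0,-3]]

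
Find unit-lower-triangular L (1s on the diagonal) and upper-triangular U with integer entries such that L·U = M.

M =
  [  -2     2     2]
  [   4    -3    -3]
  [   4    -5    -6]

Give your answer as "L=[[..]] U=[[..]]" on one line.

L=[[1,0,0],[-2,1,0],[-2,-1,1]] U=[[-2,2,2],[0,1,1],[0,0,-1]]

  R1 -= -2·R0 → [0,1,1]
  R2 -= -2·R0 → [0,-1,-2]
  R2 -= -1·R1 → [0,0,-1]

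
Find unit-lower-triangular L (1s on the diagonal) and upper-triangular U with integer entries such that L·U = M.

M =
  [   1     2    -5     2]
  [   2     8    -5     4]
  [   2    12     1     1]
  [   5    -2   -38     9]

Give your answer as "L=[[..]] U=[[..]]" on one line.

L=[[1,0,0,0],[2,1,0,0],[2,2,1,0],[5,-3,2,1]] U=[[1,2,-5,2],[0,4,5,0],[0,0,1,-3],[0,0,0,5]]

  row1 -= 2·row0 → [0,4,5,0]
  row2 -= 2·row0 → [0,8,11,-3]
  row3 -= 5·row0 → [0,-12,-13,-1]
  row2 -= 2·row1 → [0,0,1,-3]
  row3 -= -3·row1 → [0,0,2,-1]
  row3 -= 2·row2 → [0,0,0,5]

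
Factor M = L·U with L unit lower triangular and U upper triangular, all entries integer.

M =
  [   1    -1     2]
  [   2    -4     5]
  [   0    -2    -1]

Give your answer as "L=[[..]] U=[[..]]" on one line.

L=[[1,0,0],[2,1,0],[0,1,1]] U=[[1,-1,2],[0,-2,1],[0,0,-2]]

  row1 -= 2·row0 → [0,-2,1]
  row2 -= 0·row0 → [0,-2,-1]
  row2 -= 1·row1 → [0,0,-2]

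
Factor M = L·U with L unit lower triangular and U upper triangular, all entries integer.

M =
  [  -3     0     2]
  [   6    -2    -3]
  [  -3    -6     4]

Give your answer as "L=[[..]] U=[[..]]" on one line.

  R1 -= -2·R0 → [0,-2,1]
  R2 -= 1·R0 → [0,-6,2]
  R2 -= 3·R1 → [0,0,-1]

L=[[1,0,0],[-2,1,0],[1,3,1]] U=[[-3,0,2],[0,-2,1],[0,0,-1]]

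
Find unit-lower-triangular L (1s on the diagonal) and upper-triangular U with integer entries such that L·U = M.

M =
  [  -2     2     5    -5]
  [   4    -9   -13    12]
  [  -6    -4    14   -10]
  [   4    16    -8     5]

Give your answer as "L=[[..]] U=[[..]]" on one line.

L=[[1,0,0,0],[-2,1,0,0],[3,2,1,0],[-2,-4,-2,1]] U=[[-2,2,5,-5],[0,-5,-3,2],[0,0,5,1],[0,0,0,5]]

  row1 -= -2·row0 → [0,-5,-3,2]
  row2 -= 3·row0 → [0,-10,-1,5]
  row3 -= -2·row0 → [0,20,2,-5]
  row2 -= 2·row1 → [0,0,5,1]
  row3 -= -4·row1 → [0,0,-10,3]
  row3 -= -2·row2 → [0,0,0,5]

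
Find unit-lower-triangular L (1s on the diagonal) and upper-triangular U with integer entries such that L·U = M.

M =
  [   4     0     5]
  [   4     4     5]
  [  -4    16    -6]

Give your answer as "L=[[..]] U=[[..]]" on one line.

  row1 -= 1·row0 → [0,4,0]
  row2 -= -1·row0 → [0,16,-1]
  row2 -= 4·row1 → [0,0,-1]

L=[[1,0,0],[1,1,0],[-1,4,1]] U=[[4,0,5],[0,4,0],[0,0,-1]]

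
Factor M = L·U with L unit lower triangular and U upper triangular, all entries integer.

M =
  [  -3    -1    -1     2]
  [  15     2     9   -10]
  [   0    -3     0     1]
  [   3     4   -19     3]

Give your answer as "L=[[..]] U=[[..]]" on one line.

L=[[1,0,0,0],[-5,1,0,0],[0,1,1,0],[-1,-1,4,1]] U=[[-3,-1,-1,2],[0,-3,4,0],[0,0,-4,1],[0,0,0,1]]

  r1 -= -5·r0 → [0,-3,4,0]
  r2 -= 0·r0 → [0,-3,0,1]
  r3 -= -1·r0 → [0,3,-20,5]
  r2 -= 1·r1 → [0,0,-4,1]
  r3 -= -1·r1 → [0,0,-16,5]
  r3 -= 4·r2 → [0,0,0,1]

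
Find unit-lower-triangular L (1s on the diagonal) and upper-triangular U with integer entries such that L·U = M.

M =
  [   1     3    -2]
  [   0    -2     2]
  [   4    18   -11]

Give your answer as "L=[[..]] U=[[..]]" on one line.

  row1 -= 0·row0 → [0,-2,2]
  row2 -= 4·row0 → [0,6,-3]
  row2 -= -3·row1 → [0,0,3]

L=[[1,0,0],[0,1,0],[4,-3,1]] U=[[1,3,-2],[0,-2,2],[0,0,3]]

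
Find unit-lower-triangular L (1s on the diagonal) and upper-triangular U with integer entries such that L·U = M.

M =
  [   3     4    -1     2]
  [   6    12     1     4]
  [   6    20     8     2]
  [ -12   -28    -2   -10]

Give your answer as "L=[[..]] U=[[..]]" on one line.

L=[[1,0,0,0],[2,1,0,0],[2,3,1,0],[-4,-3,3,1]] U=[[3,4,-1,2],[0,4,3,0],[0,0,1,-2],[0,0,0,4]]

  R1 -= 2·R0 → [0,4,3,0]
  R2 -= 2·R0 → [0,12,10,-2]
  R3 -= -4·R0 → [0,-12,-6,-2]
  R2 -= 3·R1 → [0,0,1,-2]
  R3 -= -3·R1 → [0,0,3,-2]
  R3 -= 3·R2 → [0,0,0,4]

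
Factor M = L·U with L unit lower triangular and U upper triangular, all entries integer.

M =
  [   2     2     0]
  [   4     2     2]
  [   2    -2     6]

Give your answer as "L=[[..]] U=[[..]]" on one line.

L=[[1,0,0],[2,1,0],[1,2,1]] U=[[2,2,0],[0,-2,2],[0,0,2]]

  row1 -= 2·row0 → [0,-2,2]
  row2 -= 1·row0 → [0,-4,6]
  row2 -= 2·row1 → [0,0,2]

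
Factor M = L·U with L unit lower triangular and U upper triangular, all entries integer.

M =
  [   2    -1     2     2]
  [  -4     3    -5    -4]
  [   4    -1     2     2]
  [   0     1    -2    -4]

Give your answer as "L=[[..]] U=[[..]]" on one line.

L=[[1,0,0,0],[-2,1,0,0],[2,1,1,0],[0,1,1,1]] U=[[2,-1,2,2],[0,1,-1,0],[0,0,-1,-2],[0,0,0,-2]]

  r1 -= -2·r0 → [0,1,-1,0]
  r2 -= 2·r0 → [0,1,-2,-2]
  r3 -= 0·r0 → [0,1,-2,-4]
  r2 -= 1·r1 → [0,0,-1,-2]
  r3 -= 1·r1 → [0,0,-1,-4]
  r3 -= 1·r2 → [0,0,0,-2]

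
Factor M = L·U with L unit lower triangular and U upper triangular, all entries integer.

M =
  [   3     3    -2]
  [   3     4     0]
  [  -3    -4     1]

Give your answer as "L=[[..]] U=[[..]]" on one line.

  row1 -= 1·row0 → [0,1,2]
  row2 -= -1·row0 → [0,-1,-1]
  row2 -= -1·row1 → [0,0,1]

L=[[1,0,0],[1,1,0],[-1,-1,1]] U=[[3,3,-2],[0,1,2],[0,0,1]]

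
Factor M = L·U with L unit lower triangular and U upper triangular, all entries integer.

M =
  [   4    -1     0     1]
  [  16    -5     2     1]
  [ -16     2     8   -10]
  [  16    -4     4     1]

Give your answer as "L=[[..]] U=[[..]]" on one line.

  R1 -= 4·R0 → [0,-1,2,-3]
  R2 -= -4·R0 → [0,-2,8,-6]
  R3 -= 4·R0 → [0,0,4,-3]
  R2 -= 2·R1 → [0,0,4,0]
  R3 -= 0·R1 → [0,0,4,-3]
  R3 -= 1·R2 → [0,0,0,-3]

L=[[1,0,0,0],[4,1,0,0],[-4,2,1,0],[4,0,1,1]] U=[[4,-1,0,1],[0,-1,2,-3],[0,0,4,0],[0,0,0,-3]]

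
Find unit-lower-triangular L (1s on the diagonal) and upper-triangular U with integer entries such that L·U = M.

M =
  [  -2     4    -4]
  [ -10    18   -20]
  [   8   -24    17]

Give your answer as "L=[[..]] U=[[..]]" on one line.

L=[[1,0,0],[5,1,0],[-4,4,1]] U=[[-2,4,-4],[0,-2,0],[0,0,1]]

  row1 -= 5·row0 → [0,-2,0]
  row2 -= -4·row0 → [0,-8,1]
  row2 -= 4·row1 → [0,0,1]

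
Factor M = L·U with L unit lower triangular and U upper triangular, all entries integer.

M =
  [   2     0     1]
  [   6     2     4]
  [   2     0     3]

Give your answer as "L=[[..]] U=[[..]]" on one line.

  R1 -= 3·R0 → [0,2,1]
  R2 -= 1·R0 → [0,0,2]
  R2 -= 0·R1 → [0,0,2]

L=[[1,0,0],[3,1,0],[1,0,1]] U=[[2,0,1],[0,2,1],[0,0,2]]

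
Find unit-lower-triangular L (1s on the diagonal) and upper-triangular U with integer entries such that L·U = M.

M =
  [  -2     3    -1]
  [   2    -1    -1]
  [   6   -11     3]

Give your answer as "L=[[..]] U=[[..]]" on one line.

  r1 -= -1·r0 → [0,2,-2]
  r2 -= -3·r0 → [0,-2,0]
  r2 -= -1·r1 → [0,0,-2]

L=[[1,0,0],[-1,1,0],[-3,-1,1]] U=[[-2,3,-1],[0,2,-2],[0,0,-2]]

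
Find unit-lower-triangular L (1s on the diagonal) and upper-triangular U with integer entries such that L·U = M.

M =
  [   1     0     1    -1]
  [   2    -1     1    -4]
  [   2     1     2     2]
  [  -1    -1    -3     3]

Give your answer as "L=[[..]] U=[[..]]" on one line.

L=[[1,0,0,0],[2,1,0,0],[2,-1,1,0],[-1,1,1,1]] U=[[1,0,1,-1],[0,-1,-1,-2],[0,0,-1,2],[0,0,0,2]]

  row1 -= 2·row0 → [0,-1,-1,-2]
  row2 -= 2·row0 → [0,1,0,4]
  row3 -= -1·row0 → [0,-1,-2,2]
  row2 -= -1·row1 → [0,0,-1,2]
  row3 -= 1·row1 → [0,0,-1,4]
  row3 -= 1·row2 → [0,0,0,2]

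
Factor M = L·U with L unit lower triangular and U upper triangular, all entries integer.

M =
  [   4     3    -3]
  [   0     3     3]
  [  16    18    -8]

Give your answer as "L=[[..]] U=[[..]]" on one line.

  row1 -= 0·row0 → [0,3,3]
  row2 -= 4·row0 → [0,6,4]
  row2 -= 2·row1 → [0,0,-2]

L=[[1,0,0],[0,1,0],[4,2,1]] U=[[4,3,-3],[0,3,3],[0,0,-2]]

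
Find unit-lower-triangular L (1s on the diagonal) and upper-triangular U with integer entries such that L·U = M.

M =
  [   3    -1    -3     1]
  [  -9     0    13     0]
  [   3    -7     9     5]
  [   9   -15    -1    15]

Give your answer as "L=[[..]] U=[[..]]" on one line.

  row1 -= -3·row0 → [0,-3,4,3]
  row2 -= 1·row0 → [0,-6,12,4]
  row3 -= 3·row0 → [0,-12,8,12]
  row2 -= 2·row1 → [0,0,4,-2]
  row3 -= 4·row1 → [0,0,-8,0]
  row3 -= -2·row2 → [0,0,0,-4]

L=[[1,0,0,0],[-3,1,0,0],[1,2,1,0],[3,4,-2,1]] U=[[3,-1,-3,1],[0,-3,4,3],[0,0,4,-2],[0,0,0,-4]]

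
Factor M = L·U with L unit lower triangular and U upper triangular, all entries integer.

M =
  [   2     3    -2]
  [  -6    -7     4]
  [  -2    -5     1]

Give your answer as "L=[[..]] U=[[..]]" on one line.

L=[[1,0,0],[-3,1,0],[-1,-1,1]] U=[[2,3,-2],[0,2,-2],[0,0,-3]]

  R1 -= -3·R0 → [0,2,-2]
  R2 -= -1·R0 → [0,-2,-1]
  R2 -= -1·R1 → [0,0,-3]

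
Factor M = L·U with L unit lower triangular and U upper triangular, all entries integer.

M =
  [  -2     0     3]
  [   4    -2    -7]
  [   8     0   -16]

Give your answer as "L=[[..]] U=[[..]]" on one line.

L=[[1,0,0],[-2,1,0],[-4,0,1]] U=[[-2,0,3],[0,-2,-1],[0,0,-4]]

  R1 -= -2·R0 → [0,-2,-1]
  R2 -= -4·R0 → [0,0,-4]
  R2 -= 0·R1 → [0,0,-4]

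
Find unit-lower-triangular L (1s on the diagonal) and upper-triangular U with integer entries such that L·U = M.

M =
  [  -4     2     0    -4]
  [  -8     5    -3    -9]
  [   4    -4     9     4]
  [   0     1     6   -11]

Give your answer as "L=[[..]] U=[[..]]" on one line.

L=[[1,0,0,0],[2,1,0,0],[-1,-2,1,0],[0,1,3,1]] U=[[-4,2,0,-4],[0,1,-3,-1],[0,0,3,-2],[0,0,0,-4]]

  R1 -= 2·R0 → [0,1,-3,-1]
  R2 -= -1·R0 → [0,-2,9,0]
  R3 -= 0·R0 → [0,1,6,-11]
  R2 -= -2·R1 → [0,0,3,-2]
  R3 -= 1·R1 → [0,0,9,-10]
  R3 -= 3·R2 → [0,0,0,-4]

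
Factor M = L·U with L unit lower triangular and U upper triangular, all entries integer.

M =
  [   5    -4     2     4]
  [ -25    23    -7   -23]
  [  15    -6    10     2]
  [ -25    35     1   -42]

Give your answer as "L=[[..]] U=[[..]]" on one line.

  R1 -= -5·R0 → [0,3,3,-3]
  R2 -= 3·R0 → [0,6,4,-10]
  R3 -= -5·R0 → [0,15,11,-22]
  R2 -= 2·R1 → [0,0,-2,-4]
  R3 -= 5·R1 → [0,0,-4,-7]
  R3 -= 2·R2 → [0,0,0,1]

L=[[1,0,0,0],[-5,1,0,0],[3,2,1,0],[-5,5,2,1]] U=[[5,-4,2,4],[0,3,3,-3],[0,0,-2,-4],[0,0,0,1]]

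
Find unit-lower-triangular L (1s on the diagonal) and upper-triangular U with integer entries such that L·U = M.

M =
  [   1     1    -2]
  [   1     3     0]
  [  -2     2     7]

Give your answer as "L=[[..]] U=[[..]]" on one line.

  row1 -= 1·row0 → [0,2,2]
  row2 -= -2·row0 → [0,4,3]
  row2 -= 2·row1 → [0,0,-1]

L=[[1,0,0],[1,1,0],[-2,2,1]] U=[[1,1,-2],[0,2,2],[0,0,-1]]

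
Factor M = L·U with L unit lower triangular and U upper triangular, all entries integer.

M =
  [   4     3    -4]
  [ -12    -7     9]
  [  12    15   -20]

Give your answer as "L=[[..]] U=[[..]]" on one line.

  r1 -= -3·r0 → [0,2,-3]
  r2 -= 3·r0 → [0,6,-8]
  r2 -= 3·r1 → [0,0,1]

L=[[1,0,0],[-3,1,0],[3,3,1]] U=[[4,3,-4],[0,2,-3],[0,0,1]]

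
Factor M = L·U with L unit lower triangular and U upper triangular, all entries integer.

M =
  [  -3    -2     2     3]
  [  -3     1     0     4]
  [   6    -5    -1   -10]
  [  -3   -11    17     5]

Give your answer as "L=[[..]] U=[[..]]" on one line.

  R1 -= 1·R0 → [0,3,-2,1]
  R2 -= -2·R0 → [0,-9,3,-4]
  R3 -= 1·R0 → [0,-9,15,2]
  R2 -= -3·R1 → [0,0,-3,-1]
  R3 -= -3·R1 → [0,0,9,5]
  R3 -= -3·R2 → [0,0,0,2]

L=[[1,0,0,0],[1,1,0,0],[-2,-3,1,0],[1,-3,-3,1]] U=[[-3,-2,2,3],[0,3,-2,1],[0,0,-3,-1],[0,0,0,2]]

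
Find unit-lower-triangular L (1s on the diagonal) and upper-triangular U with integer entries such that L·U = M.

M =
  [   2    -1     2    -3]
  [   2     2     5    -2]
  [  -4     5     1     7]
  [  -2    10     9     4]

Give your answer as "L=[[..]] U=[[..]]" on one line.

L=[[1,0,0,0],[1,1,0,0],[-2,1,1,0],[-1,3,1,1]] U=[[2,-1,2,-3],[0,3,3,1],[0,0,2,0],[0,0,0,-2]]

  R1 -= 1·R0 → [0,3,3,1]
  R2 -= -2·R0 → [0,3,5,1]
  R3 -= -1·R0 → [0,9,11,1]
  R2 -= 1·R1 → [0,0,2,0]
  R3 -= 3·R1 → [0,0,2,-2]
  R3 -= 1·R2 → [0,0,0,-2]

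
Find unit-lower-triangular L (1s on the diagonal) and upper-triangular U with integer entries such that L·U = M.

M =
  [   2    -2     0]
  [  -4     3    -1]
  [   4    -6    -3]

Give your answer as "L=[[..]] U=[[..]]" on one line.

L=[[1,0,0],[-2,1,0],[2,2,1]] U=[[2,-2,0],[0,-1,-1],[0,0,-1]]

  R1 -= -2·R0 → [0,-1,-1]
  R2 -= 2·R0 → [0,-2,-3]
  R2 -= 2·R1 → [0,0,-1]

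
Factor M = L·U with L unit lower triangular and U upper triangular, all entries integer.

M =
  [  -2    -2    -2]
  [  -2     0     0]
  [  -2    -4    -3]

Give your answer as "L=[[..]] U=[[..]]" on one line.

L=[[1,0,0],[1,1,0],[1,-1,1]] U=[[-2,-2,-2],[0,2,2],[0,0,1]]

  row1 -= 1·row0 → [0,2,2]
  row2 -= 1·row0 → [0,-2,-1]
  row2 -= -1·row1 → [0,0,1]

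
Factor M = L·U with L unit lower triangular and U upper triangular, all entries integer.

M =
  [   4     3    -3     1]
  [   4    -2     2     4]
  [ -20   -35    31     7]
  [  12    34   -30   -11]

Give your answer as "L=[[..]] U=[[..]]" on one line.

  row1 -= 1·row0 → [0,-5,5,3]
  row2 -= -5·row0 → [0,-20,16,12]
  row3 -= 3·row0 → [0,25,-21,-14]
  row2 -= 4·row1 → [0,0,-4,0]
  row3 -= -5·row1 → [0,0,4,1]
  row3 -= -1·row2 → [0,0,0,1]

L=[[1,0,0,0],[1,1,0,0],[-5,4,1,0],[3,-5,-1,1]] U=[[4,3,-3,1],[0,-5,5,3],[0,0,-4,0],[0,0,0,1]]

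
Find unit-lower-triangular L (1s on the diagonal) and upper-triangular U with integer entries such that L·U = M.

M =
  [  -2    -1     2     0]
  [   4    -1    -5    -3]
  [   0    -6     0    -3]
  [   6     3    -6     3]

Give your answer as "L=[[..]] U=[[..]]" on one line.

L=[[1,0,0,0],[-2,1,0,0],[0,2,1,0],[-3,0,0,1]] U=[[-2,-1,2,0],[0,-3,-1,-3],[0,0,2,3],[0,0,0,3]]

  R1 -= -2·R0 → [0,-3,-1,-3]
  R2 -= 0·R0 → [0,-6,0,-3]
  R3 -= -3·R0 → [0,0,0,3]
  R2 -= 2·R1 → [0,0,2,3]
  R3 -= 0·R1 → [0,0,0,3]
  R3 -= 0·R2 → [0,0,0,3]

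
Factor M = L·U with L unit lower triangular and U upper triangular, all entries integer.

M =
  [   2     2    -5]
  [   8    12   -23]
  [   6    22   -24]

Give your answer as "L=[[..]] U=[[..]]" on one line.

L=[[1,0,0],[4,1,0],[3,4,1]] U=[[2,2,-5],[0,4,-3],[0,0,3]]

  r1 -= 4·r0 → [0,4,-3]
  r2 -= 3·r0 → [0,16,-9]
  r2 -= 4·r1 → [0,0,3]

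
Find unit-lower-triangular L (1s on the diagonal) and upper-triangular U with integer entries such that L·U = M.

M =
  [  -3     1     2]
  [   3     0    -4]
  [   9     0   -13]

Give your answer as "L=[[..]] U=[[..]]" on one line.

L=[[1,0,0],[-1,1,0],[-3,3,1]] U=[[-3,1,2],[0,1,-2],[0,0,-1]]

  row1 -= -1·row0 → [0,1,-2]
  row2 -= -3·row0 → [0,3,-7]
  row2 -= 3·row1 → [0,0,-1]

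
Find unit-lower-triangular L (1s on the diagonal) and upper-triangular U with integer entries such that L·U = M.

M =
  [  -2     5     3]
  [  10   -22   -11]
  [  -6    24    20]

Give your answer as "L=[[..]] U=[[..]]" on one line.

  R1 -= -5·R0 → [0,3,4]
  R2 -= 3·R0 → [0,9,11]
  R2 -= 3·R1 → [0,0,-1]

L=[[1,0,0],[-5,1,0],[3,3,1]] U=[[-2,5,3],[0,3,4],[0,0,-1]]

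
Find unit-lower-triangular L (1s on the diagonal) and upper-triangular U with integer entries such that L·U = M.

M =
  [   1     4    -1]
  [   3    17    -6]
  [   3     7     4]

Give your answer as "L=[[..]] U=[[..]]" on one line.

  row1 -= 3·row0 → [0,5,-3]
  row2 -= 3·row0 → [0,-5,7]
  row2 -= -1·row1 → [0,0,4]

L=[[1,0,0],[3,1,0],[3,-1,1]] U=[[1,4,-1],[0,5,-3],[0,0,4]]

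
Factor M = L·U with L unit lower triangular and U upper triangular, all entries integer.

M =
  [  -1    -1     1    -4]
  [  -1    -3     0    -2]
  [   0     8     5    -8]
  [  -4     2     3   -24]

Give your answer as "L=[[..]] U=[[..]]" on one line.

  r1 -= 1·r0 → [0,-2,-1,2]
  r2 -= 0·r0 → [0,8,5,-8]
  r3 -= 4·r0 → [0,6,-1,-8]
  r2 -= -4·r1 → [0,0,1,0]
  r3 -= -3·r1 → [0,0,-4,-2]
  r3 -= -4·r2 → [0,0,0,-2]

L=[[1,0,0,0],[1,1,0,0],[0,-4,1,0],[4,-3,-4,1]] U=[[-1,-1,1,-4],[0,-2,-1,2],[0,0,1,0],[0,0,0,-2]]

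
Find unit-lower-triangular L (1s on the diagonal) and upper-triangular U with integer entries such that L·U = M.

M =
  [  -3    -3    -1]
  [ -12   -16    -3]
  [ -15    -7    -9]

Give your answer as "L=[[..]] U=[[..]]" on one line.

L=[[1,0,0],[4,1,0],[5,-2,1]] U=[[-3,-3,-1],[0,-4,1],[0,0,-2]]

  row1 -= 4·row0 → [0,-4,1]
  row2 -= 5·row0 → [0,8,-4]
  row2 -= -2·row1 → [0,0,-2]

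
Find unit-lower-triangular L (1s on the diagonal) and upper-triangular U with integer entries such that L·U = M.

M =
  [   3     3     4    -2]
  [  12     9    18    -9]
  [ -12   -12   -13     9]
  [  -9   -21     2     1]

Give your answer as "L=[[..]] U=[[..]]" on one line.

L=[[1,0,0,0],[4,1,0,0],[-4,0,1,0],[-3,4,2,1]] U=[[3,3,4,-2],[0,-3,2,-1],[0,0,3,1],[0,0,0,-3]]

  r1 -= 4·r0 → [0,-3,2,-1]
  r2 -= -4·r0 → [0,0,3,1]
  r3 -= -3·r0 → [0,-12,14,-5]
  r2 -= 0·r1 → [0,0,3,1]
  r3 -= 4·r1 → [0,0,6,-1]
  r3 -= 2·r2 → [0,0,0,-3]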